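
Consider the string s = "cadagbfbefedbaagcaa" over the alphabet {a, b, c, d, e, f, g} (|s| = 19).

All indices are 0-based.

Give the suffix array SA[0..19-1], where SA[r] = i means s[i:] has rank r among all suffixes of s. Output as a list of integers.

rank | idx | suffix
   0 |  18 | a
   1 |  17 | aa
   2 |  13 | aagcaa
   3 |   1 | adagbfbefedbaagcaa
   4 |   3 | agbfbefedbaagcaa
   5 |  14 | agcaa
   6 |  12 | baagcaa
   7 |   7 | befedbaagcaa
   8 |   5 | bfbefedbaagcaa
   9 |  16 | caa
  10 |   0 | cadagbfbefedbaagcaa
  11 |   2 | dagbfbefedbaagcaa
  12 |  11 | dbaagcaa
  13 |  10 | edbaagcaa
  14 |   8 | efedbaagcaa
  15 |   6 | fbefedbaagcaa
  16 |   9 | fedbaagcaa
  17 |   4 | gbfbefedbaagcaa
  18 |  15 | gcaa

[18, 17, 13, 1, 3, 14, 12, 7, 5, 16, 0, 2, 11, 10, 8, 6, 9, 4, 15]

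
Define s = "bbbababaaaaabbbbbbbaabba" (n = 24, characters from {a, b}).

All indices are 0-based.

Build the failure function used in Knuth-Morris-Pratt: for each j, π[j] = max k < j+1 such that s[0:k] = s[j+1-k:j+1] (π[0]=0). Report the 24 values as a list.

π[0] = 0
j=1 s[j]='b': π[1]=1 (border 'b')
j=2 s[j]='b': π[2]=2 (border 'bb')
j=3 s[j]='a': k: 2→1→0; π[3]=0 (border '')
j=4 s[j]='b': π[4]=1 (border 'b')
j=5 s[j]='a': k: 1→0; π[5]=0 (border '')
j=6 s[j]='b': π[6]=1 (border 'b')
j=7 s[j]='a': k: 1→0; π[7]=0 (border '')
j=8 s[j]='a': π[8]=0 (border '')
j=9 s[j]='a': π[9]=0 (border '')
j=10 s[j]='a': π[10]=0 (border '')
j=11 s[j]='a': π[11]=0 (border '')
j=12 s[j]='b': π[12]=1 (border 'b')
j=13 s[j]='b': π[13]=2 (border 'bb')
j=14 s[j]='b': π[14]=3 (border 'bbb')
j=15 s[j]='b': k: 3→2; π[15]=3 (border 'bbb')
j=16 s[j]='b': k: 3→2; π[16]=3 (border 'bbb')
j=17 s[j]='b': k: 3→2; π[17]=3 (border 'bbb')
j=18 s[j]='b': k: 3→2; π[18]=3 (border 'bbb')
j=19 s[j]='a': π[19]=4 (border 'bbba')
j=20 s[j]='a': k: 4→0; π[20]=0 (border '')
j=21 s[j]='b': π[21]=1 (border 'b')
j=22 s[j]='b': π[22]=2 (border 'bb')
j=23 s[j]='a': k: 2→1→0; π[23]=0 (border '')

[0, 1, 2, 0, 1, 0, 1, 0, 0, 0, 0, 0, 1, 2, 3, 3, 3, 3, 3, 4, 0, 1, 2, 0]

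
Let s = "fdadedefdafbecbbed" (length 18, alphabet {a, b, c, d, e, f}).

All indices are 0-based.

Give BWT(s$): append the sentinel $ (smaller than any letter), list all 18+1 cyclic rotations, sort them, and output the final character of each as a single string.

dddcfbeeffaebbdda$e

rank  rotation             last
    0  $fdadedefdafbecbbed  d
    1  adedefdafbecbbed$fd  d
    2  afbecbbed$fdadedefd  d
    3  bbed$fdadedefdafbec  c
    4  becbbed$fdadedefdaf  f
    5  bed$fdadedefdafbecb  b
    6  cbbed$fdadedefdafbe  e
    7  d$fdadedefdafbecbbe  e
    8  dadedefdafbecbbed$f  f
    9  dafbecbbed$fdadedef  f
   10  dedefdafbecbbed$fda  a
   11  defdafbecbbed$fdade  e
   12  ecbbed$fdadedefdafb  b
   13  ed$fdadedefdafbecbb  b
   14  edefdafbecbbed$fdad  d
   15  efdafbecbbed$fdaded  d
   16  fbecbbed$fdadedefda  a
   17  fdadedefdafbecbbed$  $
   18  fdafbecbbed$fdadede  e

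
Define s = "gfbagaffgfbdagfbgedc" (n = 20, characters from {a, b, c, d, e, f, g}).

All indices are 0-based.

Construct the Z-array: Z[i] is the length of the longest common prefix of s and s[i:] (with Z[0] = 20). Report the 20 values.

Z[0]=20
i=1: i≥r, start 0; Z[1]=0
i=2: i≥r, start 0; Z[2]=0
i=3: i≥r, start 0; Z[3]=0
i=4: i≥r, start 0; Z[4]=1 grow→box=[4,5)
i=5: i≥r, start 0; Z[5]=0
i=6: i≥r, start 0; Z[6]=0
i=7: i≥r, start 0; Z[7]=0
i=8: i≥r, start 0; Z[8]=3 grow→box=[8,11)
i=9: min(r-i=2, Z[1]=0)=0; Z[9]=0
i=10: min(r-i=1, Z[2]=0)=0; Z[10]=0
i=11: i≥r, start 0; Z[11]=0
i=12: i≥r, start 0; Z[12]=0
i=13: i≥r, start 0; Z[13]=3 grow→box=[13,16)
i=14: min(r-i=2, Z[1]=0)=0; Z[14]=0
i=15: min(r-i=1, Z[2]=0)=0; Z[15]=0
i=16: i≥r, start 0; Z[16]=1 grow→box=[16,17)
i=17: i≥r, start 0; Z[17]=0
i=18: i≥r, start 0; Z[18]=0
i=19: i≥r, start 0; Z[19]=0

[20, 0, 0, 0, 1, 0, 0, 0, 3, 0, 0, 0, 0, 3, 0, 0, 1, 0, 0, 0]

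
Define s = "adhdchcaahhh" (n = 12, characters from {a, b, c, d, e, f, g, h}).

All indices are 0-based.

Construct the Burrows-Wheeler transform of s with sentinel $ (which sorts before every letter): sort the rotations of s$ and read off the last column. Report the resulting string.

hc$ahdhahcdha

rank  rotation       last
    0  $adhdchcaahhh  h
    1  aahhh$adhdchc  c
    2  adhdchcaahhh$  $
    3  ahhh$adhdchca  a
    4  caahhh$adhdch  h
    5  chcaahhh$adhd  d
    6  dchcaahhh$adh  h
    7  dhdchcaahhh$a  a
    8  h$adhdchcaahh  h
    9  hcaahhh$adhdc  c
   10  hdchcaahhh$ad  d
   11  hh$adhdchcaah  h
   12  hhh$adhdchcaa  a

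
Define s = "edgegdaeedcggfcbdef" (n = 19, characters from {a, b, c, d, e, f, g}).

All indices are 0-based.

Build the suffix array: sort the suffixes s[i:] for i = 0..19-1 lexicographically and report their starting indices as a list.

rank→(start, suffix):
  0 → (6, 'aeedcggfcbdef')
  1 → (15, 'bdef')
  2 → (14, 'cbdef')
  3 → (10, 'cggfcbdef')
  4 → (5, 'daeedcggfcbdef')
  5 → (9, 'dcggfcbdef')
  6 → (16, 'def')
  7 → (1, 'dgegdaeedcggfcbdef')
  8 → (8, 'edcggfcbdef')
  9 → (0, 'edgegdaeedcggfcbdef')
  10 → (7, 'eedcggfcbdef')
  11 → (17, 'ef')
  12 → (3, 'egdaeedcggfcbdef')
  13 → (18, 'f')
  14 → (13, 'fcbdef')
  15 → (4, 'gdaeedcggfcbdef')
  16 → (2, 'gegdaeedcggfcbdef')
  17 → (12, 'gfcbdef')
  18 → (11, 'ggfcbdef')

[6, 15, 14, 10, 5, 9, 16, 1, 8, 0, 7, 17, 3, 18, 13, 4, 2, 12, 11]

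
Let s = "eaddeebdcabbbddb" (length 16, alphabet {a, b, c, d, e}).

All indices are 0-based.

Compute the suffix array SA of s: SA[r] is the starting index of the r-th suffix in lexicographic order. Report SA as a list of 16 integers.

[9, 1, 15, 10, 11, 6, 12, 8, 14, 7, 13, 2, 3, 0, 5, 4]

rank | idx | suffix
   0 |   9 | abbbddb
   1 |   1 | addeebdcabbbddb
   2 |  15 | b
   3 |  10 | bbbddb
   4 |  11 | bbddb
   5 |   6 | bdcabbbddb
   6 |  12 | bddb
   7 |   8 | cabbbddb
   8 |  14 | db
   9 |   7 | dcabbbddb
  10 |  13 | ddb
  11 |   2 | ddeebdcabbbddb
  12 |   3 | deebdcabbbddb
  13 |   0 | eaddeebdcabbbddb
  14 |   5 | ebdcabbbddb
  15 |   4 | eebdcabbbddb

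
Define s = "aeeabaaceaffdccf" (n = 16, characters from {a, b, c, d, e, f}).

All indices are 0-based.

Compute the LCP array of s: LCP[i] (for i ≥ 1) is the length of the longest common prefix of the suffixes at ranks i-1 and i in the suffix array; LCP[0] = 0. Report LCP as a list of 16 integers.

[0, 1, 1, 1, 1, 0, 0, 1, 1, 0, 0, 2, 1, 0, 1, 1]

rank→(start, suffix):
  0 → (5, 'aaceaffdccf')
  1 → (3, 'abaaceaffdccf')
  2 → (6, 'aceaffdccf')
  3 → (0, 'aeeabaaceaffdccf')
  4 → (9, 'affdccf')
  5 → (4, 'baaceaffdccf')
  6 → (13, 'ccf')
  7 → (7, 'ceaffdccf')
  8 → (14, 'cf')
  9 → (12, 'dccf')
  10 → (2, 'eabaaceaffdccf')
  11 → (8, 'eaffdccf')
  12 → (1, 'eeabaaceaffdccf')
  13 → (15, 'f')
  14 → (11, 'fdccf')
  15 → (10, 'ffdccf')

SA = [5, 3, 6, 0, 9, 4, 13, 7, 14, 12, 2, 8, 1, 15, 11, 10]
[i] adj suffixes → lcp
  [1] 5/3 → 1 ('a')
  [2] 3/6 → 1 ('a')
  [3] 6/0 → 1 ('a')
  [4] 0/9 → 1 ('a')
  [5] 9/4 → 0 ('')
  [6] 4/13 → 0 ('')
  [7] 13/7 → 1 ('c')
  [8] 7/14 → 1 ('c')
  [9] 14/12 → 0 ('')
  [10] 12/2 → 0 ('')
  [11] 2/8 → 2 ('ea')
  [12] 8/1 → 1 ('e')
  [13] 1/15 → 0 ('')
  [14] 15/11 → 1 ('f')
  [15] 11/10 → 1 ('f')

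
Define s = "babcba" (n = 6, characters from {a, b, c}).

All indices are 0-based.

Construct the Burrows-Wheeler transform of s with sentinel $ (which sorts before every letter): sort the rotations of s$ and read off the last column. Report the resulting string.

abbc$ab

rank  rotation last
    0  $babcba  a
    1  a$babcb  b
    2  abcba$b  b
    3  ba$babc  c
    4  babcba$  $
    5  bcba$ba  a
    6  cba$bab  b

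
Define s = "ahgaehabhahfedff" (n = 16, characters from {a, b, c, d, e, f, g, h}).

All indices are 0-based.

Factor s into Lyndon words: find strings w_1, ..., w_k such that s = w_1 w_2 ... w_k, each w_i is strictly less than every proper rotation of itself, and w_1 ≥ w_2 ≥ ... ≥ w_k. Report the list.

emit factor 1: 'ahg' (i=0, period=3)
emit factor 2: 'aeh' (i=3, period=3)
emit factor 3: 'abhahfedff' (i=6, period=10)

["ahg", "aeh", "abhahfedff"]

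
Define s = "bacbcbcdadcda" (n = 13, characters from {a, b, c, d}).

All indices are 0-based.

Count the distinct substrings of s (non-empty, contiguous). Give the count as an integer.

76

sorted suffixes:
  #0 SA[0]=12  'a'
  #1 SA[1]=1  'acbcbcdadcda'
  #2 SA[2]=8  'adcda'
  #3 SA[3]=0  'bacbcbcdadcda'
  #4 SA[4]=3  'bcbcdadcda'
  #5 SA[5]=5  'bcdadcda'
  #6 SA[6]=2  'cbcbcdadcda'
  #7 SA[7]=4  'cbcdadcda'
  #8 SA[8]=10  'cda'
  #9 SA[9]=6  'cdadcda'
  #10 SA[10]=11  'da'
  #11 SA[11]=7  'dadcda'
  #12 SA[12]=9  'dcda'

SA = [12, 1, 8, 0, 3, 5, 2, 4, 10, 6, 11, 7, 9]
i: (SA[i-1],SA[i]) lcp shared
  1: (12,1) 1 'a'
  2: (1,8) 1 'a'
  3: (8,0) 0 ''
  4: (0,3) 1 'b'
  5: (3,5) 2 'bc'
  6: (5,2) 0 ''
  7: (2,4) 3 'cbc'
  8: (4,10) 1 'c'
  9: (10,6) 3 'cda'
  10: (6,11) 0 ''
  11: (11,7) 2 'da'
  12: (7,9) 1 'd'

n(n+1)/2 = 13·14/2 = 91
Σ LCP = 0 + 1 + 1 + 0 + 1 + 2 + 0 + 3 + 1 + 3 + 0 + 2 + 1 = 15
distinct = 91 − 15 = 76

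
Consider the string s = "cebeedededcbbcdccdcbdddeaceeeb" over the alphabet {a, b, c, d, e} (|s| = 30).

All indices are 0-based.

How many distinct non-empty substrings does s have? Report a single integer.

422

rank→(start, suffix):
  0 → (24, 'aceeeb')
  1 → (29, 'b')
  2 → (11, 'bbcdccdcbdddeaceeeb')
  3 → (12, 'bcdccdcbdddeaceeeb')
  4 → (19, 'bdddeaceeeb')
  5 → (2, 'beedededcbbcdccdcbdddeaceeeb')
  6 → (10, 'cbbcdccdcbdddeaceeeb')
  7 → (18, 'cbdddeaceeeb')
  8 → (15, 'ccdcbdddeaceeeb')
  9 → (16, 'cdcbdddeaceeeb')
  10 → (13, 'cdccdcbdddeaceeeb')
  11 → (0, 'cebeedededcbbcdccdcbdddeaceeeb')
  12 → (25, 'ceeeb')
  13 → (9, 'dcbbcdccdcbdddeaceeeb')
  14 → (17, 'dcbdddeaceeeb')
  15 → (14, 'dccdcbdddeaceeeb')
  16 → (20, 'dddeaceeeb')
  17 → (21, 'ddeaceeeb')
  18 → (22, 'deaceeeb')
  19 → (7, 'dedcbbcdccdcbdddeaceeeb')
  20 → (5, 'dededcbbcdccdcbdddeaceeeb')
  21 → (23, 'eaceeeb')
  22 → (28, 'eb')
  23 → (1, 'ebeedededcbbcdccdcbdddeaceeeb')
  24 → (8, 'edcbbcdccdcbdddeaceeeb')
  25 → (6, 'ededcbbcdccdcbdddeaceeeb')
  26 → (4, 'edededcbbcdccdcbdddeaceeeb')
  27 → (27, 'eeb')
  28 → (3, 'eedededcbbcdccdcbdddeaceeeb')
  29 → (26, 'eeeb')

SA = [24, 29, 11, 12, 19, 2, 10, 18, 15, 16, 13, 0, 25, 9, 17, 14, 20, 21, 22, 7, 5, 23, 28, 1, 8, 6, 4, 27, 3, 26]
rank  pair      lcp
   1  s[24:],s[29:]  0  ''
   2  s[29:],s[11:]  1  'b'
   3  s[11:],s[12:]  1  'b'
   4  s[12:],s[19:]  1  'b'
   5  s[19:],s[2:]  1  'b'
   6  s[2:],s[10:]  0  ''
   7  s[10:],s[18:]  2  'cb'
   8  s[18:],s[15:]  1  'c'
   9  s[15:],s[16:]  1  'c'
  10  s[16:],s[13:]  3  'cdc'
  11  s[13:],s[0:]  1  'c'
  12  s[0:],s[25:]  2  'ce'
  13  s[25:],s[9:]  0  ''
  14  s[9:],s[17:]  3  'dcb'
  15  s[17:],s[14:]  2  'dc'
  16  s[14:],s[20:]  1  'd'
  17  s[20:],s[21:]  2  'dd'
  18  s[21:],s[22:]  1  'd'
  19  s[22:],s[7:]  2  'de'
  20  s[7:],s[5:]  3  'ded'
  21  s[5:],s[23:]  0  ''
  22  s[23:],s[28:]  1  'e'
  23  s[28:],s[1:]  2  'eb'
  24  s[1:],s[8:]  1  'e'
  25  s[8:],s[6:]  2  'ed'
  26  s[6:],s[4:]  4  'eded'
  27  s[4:],s[27:]  1  'e'
  28  s[27:],s[3:]  2  'ee'
  29  s[3:],s[26:]  2  'ee'

n(n+1)/2 = 30·31/2 = 465
Σ LCP = 0 + 0 + 1 + 1 + 1 + 1 + 0 + 2 + 1 + 1 + 3 + 1 + 2 + 0 + 3 + 2 + 1 + 2 + 1 + 2 + 3 + 0 + 1 + 2 + 1 + 2 + 4 + 1 + 2 + 2 = 43
distinct = 465 − 43 = 422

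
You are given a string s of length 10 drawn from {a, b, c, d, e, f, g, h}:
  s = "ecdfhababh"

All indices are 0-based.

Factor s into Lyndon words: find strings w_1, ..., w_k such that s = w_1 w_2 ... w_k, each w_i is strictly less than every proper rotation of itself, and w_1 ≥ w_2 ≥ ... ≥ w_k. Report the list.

["e", "cdfh", "ababh"]

emit factor 1: 'e' (i=0, period=1)
emit factor 2: 'cdfh' (i=1, period=4)
emit factor 3: 'ababh' (i=5, period=5)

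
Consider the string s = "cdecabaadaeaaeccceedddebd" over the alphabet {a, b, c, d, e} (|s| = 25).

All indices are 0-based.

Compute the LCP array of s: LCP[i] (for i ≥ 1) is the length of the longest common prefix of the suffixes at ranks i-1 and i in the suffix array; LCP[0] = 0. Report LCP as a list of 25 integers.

rank→(start, suffix):
  0 → (6, 'aadaeaaeccceedddebd')
  1 → (11, 'aaeccceedddebd')
  2 → (4, 'abaadaeaaeccceedddebd')
  3 → (7, 'adaeaaeccceedddebd')
  4 → (9, 'aeaaeccceedddebd')
  5 → (12, 'aeccceedddebd')
  6 → (5, 'baadaeaaeccceedddebd')
  7 → (23, 'bd')
  8 → (3, 'cabaadaeaaeccceedddebd')
  9 → (14, 'ccceedddebd')
  10 → (15, 'cceedddebd')
  11 → (0, 'cdecabaadaeaaeccceedddebd')
  12 → (16, 'ceedddebd')
  13 → (24, 'd')
  14 → (8, 'daeaaeccceedddebd')
  15 → (19, 'dddebd')
  16 → (20, 'ddebd')
  17 → (21, 'debd')
  18 → (1, 'decabaadaeaaeccceedddebd')
  19 → (10, 'eaaeccceedddebd')
  20 → (22, 'ebd')
  21 → (2, 'ecabaadaeaaeccceedddebd')
  22 → (13, 'eccceedddebd')
  23 → (18, 'edddebd')
  24 → (17, 'eedddebd')

SA = [6, 11, 4, 7, 9, 12, 5, 23, 3, 14, 15, 0, 16, 24, 8, 19, 20, 21, 1, 10, 22, 2, 13, 18, 17]
[i] adj suffixes → lcp
  [1] 6/11 → 2 ('aa')
  [2] 11/4 → 1 ('a')
  [3] 4/7 → 1 ('a')
  [4] 7/9 → 1 ('a')
  [5] 9/12 → 2 ('ae')
  [6] 12/5 → 0 ('')
  [7] 5/23 → 1 ('b')
  [8] 23/3 → 0 ('')
  [9] 3/14 → 1 ('c')
  [10] 14/15 → 2 ('cc')
  [11] 15/0 → 1 ('c')
  [12] 0/16 → 1 ('c')
  [13] 16/24 → 0 ('')
  [14] 24/8 → 1 ('d')
  [15] 8/19 → 1 ('d')
  [16] 19/20 → 2 ('dd')
  [17] 20/21 → 1 ('d')
  [18] 21/1 → 2 ('de')
  [19] 1/10 → 0 ('')
  [20] 10/22 → 1 ('e')
  [21] 22/2 → 1 ('e')
  [22] 2/13 → 2 ('ec')
  [23] 13/18 → 1 ('e')
  [24] 18/17 → 1 ('e')

[0, 2, 1, 1, 1, 2, 0, 1, 0, 1, 2, 1, 1, 0, 1, 1, 2, 1, 2, 0, 1, 1, 2, 1, 1]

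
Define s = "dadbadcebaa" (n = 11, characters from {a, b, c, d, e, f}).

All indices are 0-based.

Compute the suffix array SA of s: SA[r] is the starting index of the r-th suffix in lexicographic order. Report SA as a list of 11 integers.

rank | idx | suffix
   0 |  10 | a
   1 |   9 | aa
   2 |   1 | adbadcebaa
   3 |   4 | adcebaa
   4 |   8 | baa
   5 |   3 | badcebaa
   6 |   6 | cebaa
   7 |   0 | dadbadcebaa
   8 |   2 | dbadcebaa
   9 |   5 | dcebaa
  10 |   7 | ebaa

[10, 9, 1, 4, 8, 3, 6, 0, 2, 5, 7]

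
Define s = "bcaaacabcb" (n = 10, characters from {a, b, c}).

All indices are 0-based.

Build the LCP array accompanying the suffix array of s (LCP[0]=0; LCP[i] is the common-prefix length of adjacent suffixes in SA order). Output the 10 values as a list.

[0, 2, 1, 1, 0, 1, 2, 0, 2, 1]

rank | idx | suffix
   0 |   2 | aaacabcb
   1 |   3 | aacabcb
   2 |   6 | abcb
   3 |   4 | acabcb
   4 |   9 | b
   5 |   0 | bcaaacabcb
   6 |   7 | bcb
   7 |   1 | caaacabcb
   8 |   5 | cabcb
   9 |   8 | cb

SA = [2, 3, 6, 4, 9, 0, 7, 1, 5, 8]
rank  pair      lcp
   1  s[2:],s[3:]  2  'aa'
   2  s[3:],s[6:]  1  'a'
   3  s[6:],s[4:]  1  'a'
   4  s[4:],s[9:]  0  ''
   5  s[9:],s[0:]  1  'b'
   6  s[0:],s[7:]  2  'bc'
   7  s[7:],s[1:]  0  ''
   8  s[1:],s[5:]  2  'ca'
   9  s[5:],s[8:]  1  'c'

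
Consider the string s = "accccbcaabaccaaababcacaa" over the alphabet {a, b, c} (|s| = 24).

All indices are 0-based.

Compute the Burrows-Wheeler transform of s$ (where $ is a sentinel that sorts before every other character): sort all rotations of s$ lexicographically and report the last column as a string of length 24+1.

aaccacaabcb$aacaacbbcacca

rank  rotation                   last
    0  $accccbcaabaccaaababcacaa  a
    1  a$accccbcaabaccaaababcaca  a
    2  aa$accccbcaabaccaaababcac  c
    3  aaababcacaa$accccbcaabacc  c
    4  aababcacaa$accccbcaabacca  a
    5  aabaccaaababcacaa$accccbc  c
    6  ababcacaa$accccbcaabaccaa  a
    7  abaccaaababcacaa$accccbca  a
    8  abcacaa$accccbcaabaccaaab  b
    9  acaa$accccbcaabaccaaababc  c
   10  accaaababcacaa$accccbcaab  b
   11  accccbcaabaccaaababcacaa$  $
   12  babcacaa$accccbcaabaccaaa  a
   13  baccaaababcacaa$accccbcaa  a
   14  bcaabaccaaababcacaa$acccc  c
   15  bcacaa$accccbcaabaccaaaba  a
   16  caa$accccbcaabaccaaababca  a
   17  caaababcacaa$accccbcaabac  c
   18  caabaccaaababcacaa$accccb  b
   19  cacaa$accccbcaabaccaaabab  b
   20  cbcaabaccaaababcacaa$accc  c
   21  ccaaababcacaa$accccbcaaba  a
   22  ccbcaabaccaaababcacaa$acc  c
   23  cccbcaabaccaaababcacaa$ac  c
   24  ccccbcaabaccaaababcacaa$a  a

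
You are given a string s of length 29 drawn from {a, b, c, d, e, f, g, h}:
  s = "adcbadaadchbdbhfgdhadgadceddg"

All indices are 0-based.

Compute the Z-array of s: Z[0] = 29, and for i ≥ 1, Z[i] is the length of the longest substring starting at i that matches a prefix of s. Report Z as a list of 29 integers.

Z[0]=29
i=1: fresh scan; Z[1]=0
i=2: fresh scan; Z[2]=0
i=3: fresh scan; Z[3]=0
i=4: fresh scan; Z[4]=2 extend→box=[4,6)
i=5: min(r-i=1, Z[1]=0)=0; Z[5]=0
i=6: fresh scan; Z[6]=1 extend→box=[6,7)
i=7: fresh scan; Z[7]=3 extend→box=[7,10)
i=8: min(r-i=2, Z[1]=0)=0; Z[8]=0
i=9: min(r-i=1, Z[2]=0)=0; Z[9]=0
i=10: fresh scan; Z[10]=0
i=11: fresh scan; Z[11]=0
i=12: fresh scan; Z[12]=0
i=13: fresh scan; Z[13]=0
i=14: fresh scan; Z[14]=0
i=15: fresh scan; Z[15]=0
i=16: fresh scan; Z[16]=0
i=17: fresh scan; Z[17]=0
i=18: fresh scan; Z[18]=0
i=19: fresh scan; Z[19]=2 extend→box=[19,21)
i=20: min(r-i=1, Z[1]=0)=0; Z[20]=0
i=21: fresh scan; Z[21]=0
i=22: fresh scan; Z[22]=3 extend→box=[22,25)
i=23: min(r-i=2, Z[1]=0)=0; Z[23]=0
i=24: min(r-i=1, Z[2]=0)=0; Z[24]=0
i=25: fresh scan; Z[25]=0
i=26: fresh scan; Z[26]=0
i=27: fresh scan; Z[27]=0
i=28: fresh scan; Z[28]=0

[29, 0, 0, 0, 2, 0, 1, 3, 0, 0, 0, 0, 0, 0, 0, 0, 0, 0, 0, 2, 0, 0, 3, 0, 0, 0, 0, 0, 0]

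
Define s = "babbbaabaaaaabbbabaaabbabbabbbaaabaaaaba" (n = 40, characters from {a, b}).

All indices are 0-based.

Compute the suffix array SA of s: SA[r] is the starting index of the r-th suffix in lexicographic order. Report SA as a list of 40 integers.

[39, 8, 34, 9, 35, 30, 18, 10, 36, 5, 31, 19, 11, 37, 6, 32, 16, 20, 23, 26, 1, 12, 38, 7, 33, 29, 17, 4, 15, 22, 25, 0, 28, 3, 14, 21, 24, 27, 2, 13]

rank→(start, suffix):
  0 → (39, 'a')
  1 → (8, 'aaaaabbbabaaabbabbabbbaaabaaaaba')
  2 → (34, 'aaaaba')
  3 → (9, 'aaaabbbabaaabbabbabbbaaabaaaaba')
  4 → (35, 'aaaba')
  5 → (30, 'aaabaaaaba')
  6 → (18, 'aaabbabbabbbaaabaaaaba')
  7 → (10, 'aaabbbabaaabbabbabbbaaabaaaaba')
  8 → (36, 'aaba')
  9 → (5, 'aabaaaaabbbabaaabbabbabbbaaabaaaaba')
  10 → (31, 'aabaaaaba')
  11 → (19, 'aabbabbabbbaaabaaaaba')
  12 → (11, 'aabbbabaaabbabbabbbaaabaaaaba')
  13 → (37, 'aba')
  14 → (6, 'abaaaaabbbabaaabbabbabbbaaabaaaaba')
  15 → (32, 'abaaaaba')
  16 → (16, 'abaaabbabbabbbaaabaaaaba')
  17 → (20, 'abbabbabbbaaabaaaaba')
  18 → (23, 'abbabbbaaabaaaaba')
  19 → (26, 'abbbaaabaaaaba')
  20 → (1, 'abbbaabaaaaabbbabaaabbabbabbbaaabaaaaba')
  21 → (12, 'abbbabaaabbabbabbbaaabaaaaba')
  22 → (38, 'ba')
  23 → (7, 'baaaaabbbabaaabbabbabbbaaabaaaaba')
  24 → (33, 'baaaaba')
  25 → (29, 'baaabaaaaba')
  26 → (17, 'baaabbabbabbbaaabaaaaba')
  27 → (4, 'baabaaaaabbbabaaabbabbabbbaaabaaaaba')
  28 → (15, 'babaaabbabbabbbaaabaaaaba')
  29 → (22, 'babbabbbaaabaaaaba')
  30 → (25, 'babbbaaabaaaaba')
  31 → (0, 'babbbaabaaaaabbbabaaabbabbabbbaaabaaaaba')
  32 → (28, 'bbaaabaaaaba')
  33 → (3, 'bbaabaaaaabbbabaaabbabbabbbaaabaaaaba')
  34 → (14, 'bbabaaabbabbabbbaaabaaaaba')
  35 → (21, 'bbabbabbbaaabaaaaba')
  36 → (24, 'bbabbbaaabaaaaba')
  37 → (27, 'bbbaaabaaaaba')
  38 → (2, 'bbbaabaaaaabbbabaaabbabbabbbaaabaaaaba')
  39 → (13, 'bbbabaaabbabbabbbaaabaaaaba')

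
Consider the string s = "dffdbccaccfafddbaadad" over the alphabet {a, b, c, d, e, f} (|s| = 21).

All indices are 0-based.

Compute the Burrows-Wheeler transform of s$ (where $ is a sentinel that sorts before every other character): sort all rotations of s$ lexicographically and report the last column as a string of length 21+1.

dbcdafddcbacaadff$cfad

rank  rotation                last
    0  $dffdbccaccfafddbaadad  d
    1  aadad$dffdbccaccfafddb  b
    2  accfafddbaadad$dffdbcc  c
    3  ad$dffdbccaccfafddbaad  d
    4  adad$dffdbccaccfafddba  a
    5  afddbaadad$dffdbccaccf  f
    6  baadad$dffdbccaccfafdd  d
    7  bccaccfafddbaadad$dffd  d
    8  caccfafddbaadad$dffdbc  c
    9  ccaccfafddbaadad$dffdb  b
   10  ccfafddbaadad$dffdbcca  a
   11  cfafddbaadad$dffdbccac  c
   12  d$dffdbccaccfafddbaada  a
   13  dad$dffdbccaccfafddbaa  a
   14  dbaadad$dffdbccaccfafd  d
   15  dbccaccfafddbaadad$dff  f
   16  ddbaadad$dffdbccaccfaf  f
   17  dffdbccaccfafddbaadad$  $
   18  fafddbaadad$dffdbccacc  c
   19  fdbccaccfafddbaadad$df  f
   20  fddbaadad$dffdbccaccfa  a
   21  ffdbccaccfafddbaadad$d  d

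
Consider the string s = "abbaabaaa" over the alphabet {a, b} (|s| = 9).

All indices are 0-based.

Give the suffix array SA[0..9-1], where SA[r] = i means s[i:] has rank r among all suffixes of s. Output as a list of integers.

sorted suffixes:
  #0 SA[0]=8  'a'
  #1 SA[1]=7  'aa'
  #2 SA[2]=6  'aaa'
  #3 SA[3]=3  'aabaaa'
  #4 SA[4]=4  'abaaa'
  #5 SA[5]=0  'abbaabaaa'
  #6 SA[6]=5  'baaa'
  #7 SA[7]=2  'baabaaa'
  #8 SA[8]=1  'bbaabaaa'

[8, 7, 6, 3, 4, 0, 5, 2, 1]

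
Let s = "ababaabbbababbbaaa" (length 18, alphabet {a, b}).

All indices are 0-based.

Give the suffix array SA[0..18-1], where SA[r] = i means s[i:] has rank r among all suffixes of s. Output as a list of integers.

rank→(start, suffix):
  0 → (17, 'a')
  1 → (16, 'aa')
  2 → (15, 'aaa')
  3 → (4, 'aabbbababbbaaa')
  4 → (2, 'abaabbbababbbaaa')
  5 → (0, 'ababaabbbababbbaaa')
  6 → (9, 'ababbbaaa')
  7 → (11, 'abbbaaa')
  8 → (5, 'abbbababbbaaa')
  9 → (14, 'baaa')
  10 → (3, 'baabbbababbbaaa')
  11 → (1, 'babaabbbababbbaaa')
  12 → (8, 'bababbbaaa')
  13 → (10, 'babbbaaa')
  14 → (13, 'bbaaa')
  15 → (7, 'bbababbbaaa')
  16 → (12, 'bbbaaa')
  17 → (6, 'bbbababbbaaa')

[17, 16, 15, 4, 2, 0, 9, 11, 5, 14, 3, 1, 8, 10, 13, 7, 12, 6]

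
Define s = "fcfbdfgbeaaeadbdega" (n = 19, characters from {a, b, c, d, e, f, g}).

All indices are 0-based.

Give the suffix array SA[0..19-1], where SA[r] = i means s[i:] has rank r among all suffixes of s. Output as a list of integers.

[18, 9, 12, 10, 14, 3, 7, 1, 13, 15, 4, 8, 11, 16, 2, 0, 5, 17, 6]

sorted suffixes:
  #0 SA[0]=18  'a'
  #1 SA[1]=9  'aaeadbdega'
  #2 SA[2]=12  'adbdega'
  #3 SA[3]=10  'aeadbdega'
  #4 SA[4]=14  'bdega'
  #5 SA[5]=3  'bdfgbeaaeadbdega'
  #6 SA[6]=7  'beaaeadbdega'
  #7 SA[7]=1  'cfbdfgbeaaeadbdega'
  #8 SA[8]=13  'dbdega'
  #9 SA[9]=15  'dega'
  #10 SA[10]=4  'dfgbeaaeadbdega'
  #11 SA[11]=8  'eaaeadbdega'
  #12 SA[12]=11  'eadbdega'
  #13 SA[13]=16  'ega'
  #14 SA[14]=2  'fbdfgbeaaeadbdega'
  #15 SA[15]=0  'fcfbdfgbeaaeadbdega'
  #16 SA[16]=5  'fgbeaaeadbdega'
  #17 SA[17]=17  'ga'
  #18 SA[18]=6  'gbeaaeadbdega'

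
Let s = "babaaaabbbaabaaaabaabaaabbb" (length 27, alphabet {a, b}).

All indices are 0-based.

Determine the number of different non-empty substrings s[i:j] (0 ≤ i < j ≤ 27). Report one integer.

rank→(start, suffix):
  0 → (13, 'aaaabaabaaabbb')
  1 → (3, 'aaaabbbaabaaaabaabaaabbb')
  2 → (14, 'aaabaabaaabbb')
  3 → (21, 'aaabbb')
  4 → (4, 'aaabbbaabaaaabaabaaabbb')
  5 → (10, 'aabaaaabaabaaabbb')
  6 → (18, 'aabaaabbb')
  7 → (15, 'aabaabaaabbb')
  8 → (22, 'aabbb')
  9 → (5, 'aabbbaabaaaabaabaaabbb')
  10 → (11, 'abaaaabaabaaabbb')
  11 → (1, 'abaaaabbbaabaaaabaabaaabbb')
  12 → (19, 'abaaabbb')
  13 → (16, 'abaabaaabbb')
  14 → (23, 'abbb')
  15 → (6, 'abbbaabaaaabaabaaabbb')
  16 → (26, 'b')
  17 → (12, 'baaaabaabaaabbb')
  18 → (2, 'baaaabbbaabaaaabaabaaabbb')
  19 → (20, 'baaabbb')
  20 → (9, 'baabaaaabaabaaabbb')
  21 → (17, 'baabaaabbb')
  22 → (0, 'babaaaabbbaabaaaabaabaaabbb')
  23 → (25, 'bb')
  24 → (8, 'bbaabaaaabaabaaabbb')
  25 → (24, 'bbb')
  26 → (7, 'bbbaabaaaabaabaaabbb')

SA = [13, 3, 14, 21, 4, 10, 18, 15, 22, 5, 11, 1, 19, 16, 23, 6, 26, 12, 2, 20, 9, 17, 0, 25, 8, 24, 7]
i: (SA[i-1],SA[i]) lcp shared
  1: (13,3) 5 'aaaab'
  2: (3,14) 3 'aaa'
  3: (14,21) 4 'aaab'
  4: (21,4) 6 'aaabbb'
  5: (4,10) 2 'aa'
  6: (10,18) 6 'aabaaa'
  7: (18,15) 5 'aabaa'
  8: (15,22) 3 'aab'
  9: (22,5) 5 'aabbb'
  10: (5,11) 1 'a'
  11: (11,1) 7 'abaaaab'
  12: (1,19) 5 'abaaa'
  13: (19,16) 4 'abaa'
  14: (16,23) 2 'ab'
  15: (23,6) 4 'abbb'
  16: (6,26) 0 ''
  17: (26,12) 1 'b'
  18: (12,2) 6 'baaaab'
  19: (2,20) 4 'baaa'
  20: (20,9) 3 'baa'
  21: (9,17) 7 'baabaaa'
  22: (17,0) 2 'ba'
  23: (0,25) 1 'b'
  24: (25,8) 2 'bb'
  25: (8,24) 2 'bb'
  26: (24,7) 3 'bbb'

n(n+1)/2 = 27·28/2 = 378
Σ LCP = 0 + 5 + 3 + 4 + 6 + 2 + 6 + 5 + 3 + 5 + 1 + 7 + 5 + 4 + 2 + 4 + 0 + 1 + 6 + 4 + 3 + 7 + 2 + 1 + 2 + 2 + 3 = 93
distinct = 378 − 93 = 285

285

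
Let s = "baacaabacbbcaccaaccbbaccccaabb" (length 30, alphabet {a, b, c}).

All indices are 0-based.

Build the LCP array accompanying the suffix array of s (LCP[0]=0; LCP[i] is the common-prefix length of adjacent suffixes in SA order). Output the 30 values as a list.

rank | idx | suffix
   0 |   4 | aabacbbcaccaaccbbaccccaabb
   1 |  26 | aabb
   2 |   1 | aacaabacbbcaccaaccbbaccccaabb
   3 |  15 | aaccbbaccccaabb
   4 |   5 | abacbbcaccaaccbbaccccaabb
   5 |  27 | abb
   6 |   2 | acaabacbbcaccaaccbbaccccaabb
   7 |   7 | acbbcaccaaccbbaccccaabb
   8 |  12 | accaaccbbaccccaabb
   9 |  16 | accbbaccccaabb
  10 |  21 | accccaabb
  11 |  29 | b
  12 |   0 | baacaabacbbcaccaaccbbaccccaabb
  13 |   6 | bacbbcaccaaccbbaccccaabb
  14 |  20 | baccccaabb
  15 |  28 | bb
  16 |  19 | bbaccccaabb
  17 |   9 | bbcaccaaccbbaccccaabb
  18 |  10 | bcaccaaccbbaccccaabb
  19 |   3 | caabacbbcaccaaccbbaccccaabb
  20 |  25 | caabb
  21 |  14 | caaccbbaccccaabb
  22 |  11 | caccaaccbbaccccaabb
  23 |  18 | cbbaccccaabb
  24 |   8 | cbbcaccaaccbbaccccaabb
  25 |  24 | ccaabb
  26 |  13 | ccaaccbbaccccaabb
  27 |  17 | ccbbaccccaabb
  28 |  23 | cccaabb
  29 |  22 | ccccaabb

SA = [4, 26, 1, 15, 5, 27, 2, 7, 12, 16, 21, 29, 0, 6, 20, 28, 19, 9, 10, 3, 25, 14, 11, 18, 8, 24, 13, 17, 23, 22]
[i] adj suffixes → lcp
  [1] 4/26 → 3 ('aab')
  [2] 26/1 → 2 ('aa')
  [3] 1/15 → 3 ('aac')
  [4] 15/5 → 1 ('a')
  [5] 5/27 → 2 ('ab')
  [6] 27/2 → 1 ('a')
  [7] 2/7 → 2 ('ac')
  [8] 7/12 → 2 ('ac')
  [9] 12/16 → 3 ('acc')
  [10] 16/21 → 3 ('acc')
  [11] 21/29 → 0 ('')
  [12] 29/0 → 1 ('b')
  [13] 0/6 → 2 ('ba')
  [14] 6/20 → 3 ('bac')
  [15] 20/28 → 1 ('b')
  [16] 28/19 → 2 ('bb')
  [17] 19/9 → 2 ('bb')
  [18] 9/10 → 1 ('b')
  [19] 10/3 → 0 ('')
  [20] 3/25 → 4 ('caab')
  [21] 25/14 → 3 ('caa')
  [22] 14/11 → 2 ('ca')
  [23] 11/18 → 1 ('c')
  [24] 18/8 → 3 ('cbb')
  [25] 8/24 → 1 ('c')
  [26] 24/13 → 4 ('ccaa')
  [27] 13/17 → 2 ('cc')
  [28] 17/23 → 2 ('cc')
  [29] 23/22 → 3 ('ccc')

[0, 3, 2, 3, 1, 2, 1, 2, 2, 3, 3, 0, 1, 2, 3, 1, 2, 2, 1, 0, 4, 3, 2, 1, 3, 1, 4, 2, 2, 3]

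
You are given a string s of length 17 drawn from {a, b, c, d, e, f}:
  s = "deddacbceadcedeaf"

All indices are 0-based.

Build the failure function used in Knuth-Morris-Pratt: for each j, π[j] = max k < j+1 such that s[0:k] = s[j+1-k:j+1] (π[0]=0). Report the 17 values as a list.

[0, 0, 1, 1, 0, 0, 0, 0, 0, 0, 1, 0, 0, 1, 2, 0, 0]

π[0] = 0
j=1 s[j]='e': π[1]=0 (border '')
j=2 s[j]='d': π[2]=1 (border 'd')
j=3 s[j]='d': k: 1→0; π[3]=1 (border 'd')
j=4 s[j]='a': k: 1→0; π[4]=0 (border '')
j=5 s[j]='c': π[5]=0 (border '')
j=6 s[j]='b': π[6]=0 (border '')
j=7 s[j]='c': π[7]=0 (border '')
j=8 s[j]='e': π[8]=0 (border '')
j=9 s[j]='a': π[9]=0 (border '')
j=10 s[j]='d': π[10]=1 (border 'd')
j=11 s[j]='c': k: 1→0; π[11]=0 (border '')
j=12 s[j]='e': π[12]=0 (border '')
j=13 s[j]='d': π[13]=1 (border 'd')
j=14 s[j]='e': π[14]=2 (border 'de')
j=15 s[j]='a': k: 2→0; π[15]=0 (border '')
j=16 s[j]='f': π[16]=0 (border '')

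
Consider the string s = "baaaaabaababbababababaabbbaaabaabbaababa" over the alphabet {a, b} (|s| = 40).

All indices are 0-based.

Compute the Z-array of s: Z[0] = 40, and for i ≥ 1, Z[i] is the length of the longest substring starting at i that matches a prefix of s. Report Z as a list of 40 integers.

Z[0]=40
i=1: fresh scan; Z[1]=0
i=2: fresh scan; Z[2]=0
i=3: fresh scan; Z[3]=0
i=4: fresh scan; Z[4]=0
i=5: fresh scan; Z[5]=0
i=6: fresh scan; Z[6]=3 grow→box=[6,9)
i=7: min(r-i=2, Z[1]=0)=0; Z[7]=0
i=8: min(r-i=1, Z[2]=0)=0; Z[8]=0
i=9: fresh scan; Z[9]=2 grow→box=[9,11)
i=10: min(r-i=1, Z[1]=0)=0; Z[10]=0
i=11: fresh scan; Z[11]=1 grow→box=[11,12)
i=12: fresh scan; Z[12]=2 grow→box=[12,14)
i=13: min(r-i=1, Z[1]=0)=0; Z[13]=0
i=14: fresh scan; Z[14]=2 grow→box=[14,16)
i=15: min(r-i=1, Z[1]=0)=0; Z[15]=0
i=16: fresh scan; Z[16]=2 grow→box=[16,18)
i=17: min(r-i=1, Z[1]=0)=0; Z[17]=0
i=18: fresh scan; Z[18]=2 grow→box=[18,20)
i=19: min(r-i=1, Z[1]=0)=0; Z[19]=0
i=20: fresh scan; Z[20]=3 grow→box=[20,23)
i=21: min(r-i=2, Z[1]=0)=0; Z[21]=0
i=22: min(r-i=1, Z[2]=0)=0; Z[22]=0
i=23: fresh scan; Z[23]=1 grow→box=[23,24)
i=24: fresh scan; Z[24]=1 grow→box=[24,25)
i=25: fresh scan; Z[25]=4 grow→box=[25,29)
i=26: min(r-i=3, Z[1]=0)=0; Z[26]=0
i=27: min(r-i=2, Z[2]=0)=0; Z[27]=0
i=28: min(r-i=1, Z[3]=0)=0; Z[28]=0
i=29: fresh scan; Z[29]=3 grow→box=[29,32)
i=30: min(r-i=2, Z[1]=0)=0; Z[30]=0
i=31: min(r-i=1, Z[2]=0)=0; Z[31]=0
i=32: fresh scan; Z[32]=1 grow→box=[32,33)
i=33: fresh scan; Z[33]=3 grow→box=[33,36)
i=34: min(r-i=2, Z[1]=0)=0; Z[34]=0
i=35: min(r-i=1, Z[2]=0)=0; Z[35]=0
i=36: fresh scan; Z[36]=2 grow→box=[36,38)
i=37: min(r-i=1, Z[1]=0)=0; Z[37]=0
i=38: fresh scan; Z[38]=2 grow→box=[38,40)
i=39: min(r-i=1, Z[1]=0)=0; Z[39]=0

[40, 0, 0, 0, 0, 0, 3, 0, 0, 2, 0, 1, 2, 0, 2, 0, 2, 0, 2, 0, 3, 0, 0, 1, 1, 4, 0, 0, 0, 3, 0, 0, 1, 3, 0, 0, 2, 0, 2, 0]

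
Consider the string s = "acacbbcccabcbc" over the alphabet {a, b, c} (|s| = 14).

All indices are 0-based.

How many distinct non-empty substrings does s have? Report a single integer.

88

rank→(start, suffix):
  0 → (9, 'abcbc')
  1 → (0, 'acacbbcccabcbc')
  2 → (2, 'acbbcccabcbc')
  3 → (4, 'bbcccabcbc')
  4 → (12, 'bc')
  5 → (10, 'bcbc')
  6 → (5, 'bcccabcbc')
  7 → (13, 'c')
  8 → (8, 'cabcbc')
  9 → (1, 'cacbbcccabcbc')
  10 → (3, 'cbbcccabcbc')
  11 → (11, 'cbc')
  12 → (7, 'ccabcbc')
  13 → (6, 'cccabcbc')

SA = [9, 0, 2, 4, 12, 10, 5, 13, 8, 1, 3, 11, 7, 6]
i: (SA[i-1],SA[i]) lcp shared
  1: (9,0) 1 'a'
  2: (0,2) 2 'ac'
  3: (2,4) 0 ''
  4: (4,12) 1 'b'
  5: (12,10) 2 'bc'
  6: (10,5) 2 'bc'
  7: (5,13) 0 ''
  8: (13,8) 1 'c'
  9: (8,1) 2 'ca'
  10: (1,3) 1 'c'
  11: (3,11) 2 'cb'
  12: (11,7) 1 'c'
  13: (7,6) 2 'cc'

n(n+1)/2 = 14·15/2 = 105
Σ LCP = 0 + 1 + 2 + 0 + 1 + 2 + 2 + 0 + 1 + 2 + 1 + 2 + 1 + 2 = 17
distinct = 105 − 17 = 88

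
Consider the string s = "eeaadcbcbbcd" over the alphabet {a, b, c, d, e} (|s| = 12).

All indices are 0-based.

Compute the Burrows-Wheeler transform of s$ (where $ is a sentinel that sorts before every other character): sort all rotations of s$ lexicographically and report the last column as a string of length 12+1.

deaccbbdbcae$

rank  rotation       last
    0  $eeaadcbcbbcd  d
    1  aadcbcbbcd$ee  e
    2  adcbcbbcd$eea  a
    3  bbcd$eeaadcbc  c
    4  bcbbcd$eeaadc  c
    5  bcd$eeaadcbcb  b
    6  cbbcd$eeaadcb  b
    7  cbcbbcd$eeaad  d
    8  cd$eeaadcbcbb  b
    9  d$eeaadcbcbbc  c
   10  dcbcbbcd$eeaa  a
   11  eaadcbcbbcd$e  e
   12  eeaadcbcbbcd$  $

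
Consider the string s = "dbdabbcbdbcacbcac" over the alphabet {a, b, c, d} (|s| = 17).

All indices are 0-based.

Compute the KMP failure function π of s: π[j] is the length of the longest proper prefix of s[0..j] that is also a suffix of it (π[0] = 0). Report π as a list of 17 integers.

π[0] = 0
j=1 s[j]='b': π[1]=0 (border '')
j=2 s[j]='d': π[2]=1 (border 'd')
j=3 s[j]='a': k: 1→0; π[3]=0 (border '')
j=4 s[j]='b': π[4]=0 (border '')
j=5 s[j]='b': π[5]=0 (border '')
j=6 s[j]='c': π[6]=0 (border '')
j=7 s[j]='b': π[7]=0 (border '')
j=8 s[j]='d': π[8]=1 (border 'd')
j=9 s[j]='b': π[9]=2 (border 'db')
j=10 s[j]='c': k: 2→0; π[10]=0 (border '')
j=11 s[j]='a': π[11]=0 (border '')
j=12 s[j]='c': π[12]=0 (border '')
j=13 s[j]='b': π[13]=0 (border '')
j=14 s[j]='c': π[14]=0 (border '')
j=15 s[j]='a': π[15]=0 (border '')
j=16 s[j]='c': π[16]=0 (border '')

[0, 0, 1, 0, 0, 0, 0, 0, 1, 2, 0, 0, 0, 0, 0, 0, 0]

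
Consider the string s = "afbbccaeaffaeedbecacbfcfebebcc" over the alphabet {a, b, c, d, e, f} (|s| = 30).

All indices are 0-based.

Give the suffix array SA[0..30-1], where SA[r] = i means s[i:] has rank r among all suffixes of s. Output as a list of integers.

sorted suffixes:
  #0 SA[0]=18  'acbfcfebebcc'
  #1 SA[1]=6  'aeaffaeedbecacbfcfebebcc'
  #2 SA[2]=11  'aeedbecacbfcfebebcc'
  #3 SA[3]=0  'afbbccaeaffaeedbecacbfcfebebcc'
  #4 SA[4]=8  'affaeedbecacbfcfebebcc'
  #5 SA[5]=2  'bbccaeaffaeedbecacbfcfebebcc'
  #6 SA[6]=27  'bcc'
  #7 SA[7]=3  'bccaeaffaeedbecacbfcfebebcc'
  #8 SA[8]=25  'bebcc'
  #9 SA[9]=15  'becacbfcfebebcc'
  #10 SA[10]=20  'bfcfebebcc'
  #11 SA[11]=29  'c'
  #12 SA[12]=17  'cacbfcfebebcc'
  #13 SA[13]=5  'caeaffaeedbecacbfcfebebcc'
  #14 SA[14]=19  'cbfcfebebcc'
  #15 SA[15]=28  'cc'
  #16 SA[16]=4  'ccaeaffaeedbecacbfcfebebcc'
  #17 SA[17]=22  'cfebebcc'
  #18 SA[18]=14  'dbecacbfcfebebcc'
  #19 SA[19]=7  'eaffaeedbecacbfcfebebcc'
  #20 SA[20]=26  'ebcc'
  #21 SA[21]=24  'ebebcc'
  #22 SA[22]=16  'ecacbfcfebebcc'
  #23 SA[23]=13  'edbecacbfcfebebcc'
  #24 SA[24]=12  'eedbecacbfcfebebcc'
  #25 SA[25]=10  'faeedbecacbfcfebebcc'
  #26 SA[26]=1  'fbbccaeaffaeedbecacbfcfebebcc'
  #27 SA[27]=21  'fcfebebcc'
  #28 SA[28]=23  'febebcc'
  #29 SA[29]=9  'ffaeedbecacbfcfebebcc'

[18, 6, 11, 0, 8, 2, 27, 3, 25, 15, 20, 29, 17, 5, 19, 28, 4, 22, 14, 7, 26, 24, 16, 13, 12, 10, 1, 21, 23, 9]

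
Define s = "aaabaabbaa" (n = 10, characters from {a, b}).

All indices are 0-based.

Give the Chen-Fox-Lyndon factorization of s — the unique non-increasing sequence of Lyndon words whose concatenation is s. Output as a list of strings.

["aaabaabb", "a", "a"]

emit factor 1: 'aaabaabb' (i=0, period=8)
emit factor 2: 'a' (i=8, period=1)
emit factor 3: 'a' (i=9, period=1)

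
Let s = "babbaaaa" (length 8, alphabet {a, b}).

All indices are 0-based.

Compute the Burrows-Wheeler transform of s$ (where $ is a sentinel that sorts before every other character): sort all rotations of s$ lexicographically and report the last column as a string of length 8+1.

aaaabbb$a

rank  rotation   last
    0  $babbaaaa  a
    1  a$babbaaa  a
    2  aa$babbaa  a
    3  aaa$babba  a
    4  aaaa$babb  b
    5  abbaaaa$b  b
    6  baaaa$bab  b
    7  babbaaaa$  $
    8  bbaaaa$ba  a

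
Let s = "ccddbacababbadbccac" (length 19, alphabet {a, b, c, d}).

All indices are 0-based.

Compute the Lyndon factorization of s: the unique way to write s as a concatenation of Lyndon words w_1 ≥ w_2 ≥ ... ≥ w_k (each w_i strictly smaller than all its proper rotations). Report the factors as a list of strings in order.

["ccdd", "b", "ac", "ababbadbccac"]

emit factor 1: 'ccdd' (i=0, period=4)
emit factor 2: 'b' (i=4, period=1)
emit factor 3: 'ac' (i=5, period=2)
emit factor 4: 'ababbadbccac' (i=7, period=12)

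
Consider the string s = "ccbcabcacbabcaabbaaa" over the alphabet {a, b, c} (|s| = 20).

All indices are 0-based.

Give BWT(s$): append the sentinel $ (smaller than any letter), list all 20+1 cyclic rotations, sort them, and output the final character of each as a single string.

aaabcabccbcaacabbbac$

rank  rotation               last
    0  $ccbcabcacbabcaabbaaa  a
    1  a$ccbcabcacbabcaabbaa  a
    2  aa$ccbcabcacbabcaabba  a
    3  aaa$ccbcabcacbabcaabb  b
    4  aabbaaa$ccbcabcacbabc  c
    5  abbaaa$ccbcabcacbabca  a
    6  abcaabbaaa$ccbcabcacb  b
    7  abcacbabcaabbaaa$ccbc  c
    8  acbabcaabbaaa$ccbcabc  c
    9  baaa$ccbcabcacbabcaab  b
   10  babcaabbaaa$ccbcabcac  c
   11  bbaaa$ccbcabcacbabcaa  a
   12  bcaabbaaa$ccbcabcacba  a
   13  bcabcacbabcaabbaaa$cc  c
   14  bcacbabcaabbaaa$ccbca  a
   15  caabbaaa$ccbcabcacbab  b
   16  cabcacbabcaabbaaa$ccb  b
   17  cacbabcaabbaaa$ccbcab  b
   18  cbabcaabbaaa$ccbcabca  a
   19  cbcabcacbabcaabbaaa$c  c
   20  ccbcabcacbabcaabbaaa$  $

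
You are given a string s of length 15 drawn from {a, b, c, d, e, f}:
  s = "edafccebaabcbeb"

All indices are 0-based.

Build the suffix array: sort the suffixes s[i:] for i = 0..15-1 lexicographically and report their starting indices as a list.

[8, 9, 2, 14, 7, 10, 12, 11, 4, 5, 1, 13, 6, 0, 3]

sorted suffixes:
  #0 SA[0]=8  'aabcbeb'
  #1 SA[1]=9  'abcbeb'
  #2 SA[2]=2  'afccebaabcbeb'
  #3 SA[3]=14  'b'
  #4 SA[4]=7  'baabcbeb'
  #5 SA[5]=10  'bcbeb'
  #6 SA[6]=12  'beb'
  #7 SA[7]=11  'cbeb'
  #8 SA[8]=4  'ccebaabcbeb'
  #9 SA[9]=5  'cebaabcbeb'
  #10 SA[10]=1  'dafccebaabcbeb'
  #11 SA[11]=13  'eb'
  #12 SA[12]=6  'ebaabcbeb'
  #13 SA[13]=0  'edafccebaabcbeb'
  #14 SA[14]=3  'fccebaabcbeb'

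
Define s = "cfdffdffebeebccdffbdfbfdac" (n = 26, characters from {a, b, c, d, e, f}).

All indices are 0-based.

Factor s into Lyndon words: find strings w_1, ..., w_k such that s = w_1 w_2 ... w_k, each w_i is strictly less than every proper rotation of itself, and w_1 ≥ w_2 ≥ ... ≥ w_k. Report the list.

emit factor 1: 'cfdffdffe' (i=0, period=9)
emit factor 2: 'bee' (i=9, period=3)
emit factor 3: 'bccdffbdfbfd' (i=12, period=12)
emit factor 4: 'ac' (i=24, period=2)

["cfdffdffe", "bee", "bccdffbdfbfd", "ac"]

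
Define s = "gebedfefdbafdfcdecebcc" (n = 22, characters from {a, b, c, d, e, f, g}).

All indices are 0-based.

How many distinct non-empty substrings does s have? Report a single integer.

sorted suffixes:
  #0 SA[0]=10  'afdfcdecebcc'
  #1 SA[1]=9  'bafdfcdecebcc'
  #2 SA[2]=19  'bcc'
  #3 SA[3]=2  'bedfefdbafdfcdecebcc'
  #4 SA[4]=21  'c'
  #5 SA[5]=20  'cc'
  #6 SA[6]=14  'cdecebcc'
  #7 SA[7]=17  'cebcc'
  #8 SA[8]=8  'dbafdfcdecebcc'
  #9 SA[9]=15  'decebcc'
  #10 SA[10]=12  'dfcdecebcc'
  #11 SA[11]=4  'dfefdbafdfcdecebcc'
  #12 SA[12]=18  'ebcc'
  #13 SA[13]=1  'ebedfefdbafdfcdecebcc'
  #14 SA[14]=16  'ecebcc'
  #15 SA[15]=3  'edfefdbafdfcdecebcc'
  #16 SA[16]=6  'efdbafdfcdecebcc'
  #17 SA[17]=13  'fcdecebcc'
  #18 SA[18]=7  'fdbafdfcdecebcc'
  #19 SA[19]=11  'fdfcdecebcc'
  #20 SA[20]=5  'fefdbafdfcdecebcc'
  #21 SA[21]=0  'gebedfefdbafdfcdecebcc'

SA = [10, 9, 19, 2, 21, 20, 14, 17, 8, 15, 12, 4, 18, 1, 16, 3, 6, 13, 7, 11, 5, 0]
[i] adj suffixes → lcp
  [1] 10/9 → 0 ('')
  [2] 9/19 → 1 ('b')
  [3] 19/2 → 1 ('b')
  [4] 2/21 → 0 ('')
  [5] 21/20 → 1 ('c')
  [6] 20/14 → 1 ('c')
  [7] 14/17 → 1 ('c')
  [8] 17/8 → 0 ('')
  [9] 8/15 → 1 ('d')
  [10] 15/12 → 1 ('d')
  [11] 12/4 → 2 ('df')
  [12] 4/18 → 0 ('')
  [13] 18/1 → 2 ('eb')
  [14] 1/16 → 1 ('e')
  [15] 16/3 → 1 ('e')
  [16] 3/6 → 1 ('e')
  [17] 6/13 → 0 ('')
  [18] 13/7 → 1 ('f')
  [19] 7/11 → 2 ('fd')
  [20] 11/5 → 1 ('f')
  [21] 5/0 → 0 ('')

n(n+1)/2 = 22·23/2 = 253
Σ LCP = 0 + 0 + 1 + 1 + 0 + 1 + 1 + 1 + 0 + 1 + 1 + 2 + 0 + 2 + 1 + 1 + 1 + 0 + 1 + 2 + 1 + 0 = 18
distinct = 253 − 18 = 235

235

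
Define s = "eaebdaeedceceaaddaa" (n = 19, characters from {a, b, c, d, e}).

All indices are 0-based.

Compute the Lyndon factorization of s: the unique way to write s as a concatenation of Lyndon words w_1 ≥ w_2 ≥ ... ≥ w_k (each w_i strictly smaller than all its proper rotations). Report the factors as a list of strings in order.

["e", "aebdaeedcece", "aadd", "a", "a"]

emit factor 1: 'e' (i=0, period=1)
emit factor 2: 'aebdaeedcece' (i=1, period=12)
emit factor 3: 'aadd' (i=13, period=4)
emit factor 4: 'a' (i=17, period=1)
emit factor 5: 'a' (i=18, period=1)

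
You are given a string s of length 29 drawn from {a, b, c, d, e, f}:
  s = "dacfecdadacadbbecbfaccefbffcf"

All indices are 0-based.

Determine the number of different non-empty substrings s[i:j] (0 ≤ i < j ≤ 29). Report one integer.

rank→(start, suffix):
  0 → (9, 'acadbbecbfaccefbffcf')
  1 → (19, 'accefbffcf')
  2 → (1, 'acfecdadacadbbecbfaccefbffcf')
  3 → (7, 'adacadbbecbfaccefbffcf')
  4 → (11, 'adbbecbfaccefbffcf')
  5 → (13, 'bbecbfaccefbffcf')
  6 → (14, 'becbfaccefbffcf')
  7 → (17, 'bfaccefbffcf')
  8 → (24, 'bffcf')
  9 → (10, 'cadbbecbfaccefbffcf')
  10 → (16, 'cbfaccefbffcf')
  11 → (20, 'ccefbffcf')
  12 → (5, 'cdadacadbbecbfaccefbffcf')
  13 → (21, 'cefbffcf')
  14 → (27, 'cf')
  15 → (2, 'cfecdadacadbbecbfaccefbffcf')
  16 → (8, 'dacadbbecbfaccefbffcf')
  17 → (0, 'dacfecdadacadbbecbfaccefbffcf')
  18 → (6, 'dadacadbbecbfaccefbffcf')
  19 → (12, 'dbbecbfaccefbffcf')
  20 → (15, 'ecbfaccefbffcf')
  21 → (4, 'ecdadacadbbecbfaccefbffcf')
  22 → (22, 'efbffcf')
  23 → (28, 'f')
  24 → (18, 'faccefbffcf')
  25 → (23, 'fbffcf')
  26 → (26, 'fcf')
  27 → (3, 'fecdadacadbbecbfaccefbffcf')
  28 → (25, 'ffcf')

SA = [9, 19, 1, 7, 11, 13, 14, 17, 24, 10, 16, 20, 5, 21, 27, 2, 8, 0, 6, 12, 15, 4, 22, 28, 18, 23, 26, 3, 25]
[i] adj suffixes → lcp
  [1] 9/19 → 2 ('ac')
  [2] 19/1 → 2 ('ac')
  [3] 1/7 → 1 ('a')
  [4] 7/11 → 2 ('ad')
  [5] 11/13 → 0 ('')
  [6] 13/14 → 1 ('b')
  [7] 14/17 → 1 ('b')
  [8] 17/24 → 2 ('bf')
  [9] 24/10 → 0 ('')
  [10] 10/16 → 1 ('c')
  [11] 16/20 → 1 ('c')
  [12] 20/5 → 1 ('c')
  [13] 5/21 → 1 ('c')
  [14] 21/27 → 1 ('c')
  [15] 27/2 → 2 ('cf')
  [16] 2/8 → 0 ('')
  [17] 8/0 → 3 ('dac')
  [18] 0/6 → 2 ('da')
  [19] 6/12 → 1 ('d')
  [20] 12/15 → 0 ('')
  [21] 15/4 → 2 ('ec')
  [22] 4/22 → 1 ('e')
  [23] 22/28 → 0 ('')
  [24] 28/18 → 1 ('f')
  [25] 18/23 → 1 ('f')
  [26] 23/26 → 1 ('f')
  [27] 26/3 → 1 ('f')
  [28] 3/25 → 1 ('f')

n(n+1)/2 = 29·30/2 = 435
Σ LCP = 0 + 2 + 2 + 1 + 2 + 0 + 1 + 1 + 2 + 0 + 1 + 1 + 1 + 1 + 1 + 2 + 0 + 3 + 2 + 1 + 0 + 2 + 1 + 0 + 1 + 1 + 1 + 1 + 1 = 32
distinct = 435 − 32 = 403

403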